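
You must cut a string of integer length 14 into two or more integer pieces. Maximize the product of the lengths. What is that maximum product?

162

Define f[k] = max over 1≤i<k of i · max(k−i, f[k−i]); the inner max lets the remainder stay uncut if that's better.
f[2] = 1×max(1,0) = 1×1 = 1
f[3] = max(1×2, 2×1) = 2
f[4] = max(1×3, 2×2, 3×1) = 4
f[5] = max(1×4, 2×3, 3×2, 4×1) = 6
f[6] = max(1×6, 2×4, 3×3, 4×2, 5×1) = 9
f[7] = max(1×9, 2×6, 3×4, 4×3, 5×2, 6×1) = 12
f[8] = max(1×12, 2×9, 3×6, …, 6×2, 7×1) = 18
f[9] = max(1×18, 2×12, 3×9, …, 7×2, 8×1) = 27
f[10] = max(1×27, 2×18, 3×12, …, 8×2, 9×1) = 36
f[11] = max(1×36, 2×27, 3×18, …, 9×2, 10×1) = 54
f[12] = max(1×54, 2×36, 3×27, …, 10×2, 11×1) = 81
f[13] = max(1×81, 2×54, 3×36, …, 11×2, 12×1) = 108
f[14] = max(1×108, 2×81, 3×54, …, 12×2, 13×1) = 162
One optimal split: 3 + 3 + 3 + 3 + 2; product 3×3×3×3×2 = 162.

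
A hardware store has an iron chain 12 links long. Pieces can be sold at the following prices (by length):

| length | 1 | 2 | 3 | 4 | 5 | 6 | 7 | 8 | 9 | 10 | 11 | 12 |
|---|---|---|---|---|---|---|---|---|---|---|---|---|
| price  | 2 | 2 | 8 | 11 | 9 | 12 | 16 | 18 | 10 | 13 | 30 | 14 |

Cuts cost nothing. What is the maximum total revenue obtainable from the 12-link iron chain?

Consider every possible first cut. best[k] is the best of p[i]+best[k−i] over all sellable i≤k.
best[1] = 2
best[2] = 4  (first piece 1, then best[1]=2)
best[3] = 8
best[4] = 11
best[5] = 13  (first piece 1, then best[4]=11)
best[6] = 16  (first piece 3, then best[3]=8)
best[7] = 19  (first piece 3, then best[4]=11)
best[8] = 22  (first piece 4, then best[4]=11)
best[9] = 24  (first piece 1, then best[8]=22)
best[10] = 27  (first piece 3, then best[7]=19)
best[11] = 30  (first piece 3, then best[8]=22)
best[12] = 33  (first piece 4, then best[8]=22)
One optimal cutting: 4 + 4 + 4 → $11 + $11 + $11 = $33.

33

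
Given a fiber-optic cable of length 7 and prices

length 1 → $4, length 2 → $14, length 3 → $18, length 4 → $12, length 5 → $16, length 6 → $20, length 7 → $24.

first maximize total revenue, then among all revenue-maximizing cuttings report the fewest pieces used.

Let r[k] be the best obtainable value from length k. For each k, try every first piece i and keep the best of price[i] + r[k−i].
r[1] = 4
r[2] = 14
r[3] = 18  (first piece 1, then r[2]=14)
r[4] = 28  (first piece 2, then r[2]=14)
r[5] = 32  (first piece 1, then r[4]=28)
r[6] = 42  (first piece 2, then r[4]=28)
r[7] = 46  (first piece 1, then r[6]=42)
Maximum revenue is $46.
Now minimize piece count subject to staying optimal: for each k, pieces[k] = 1 + min over i with p[i]+r[k−i]=r[k] of pieces[k−i].
pieces[4] = 2
pieces[5] = 2
pieces[6] = 3
pieces[7] = 3

3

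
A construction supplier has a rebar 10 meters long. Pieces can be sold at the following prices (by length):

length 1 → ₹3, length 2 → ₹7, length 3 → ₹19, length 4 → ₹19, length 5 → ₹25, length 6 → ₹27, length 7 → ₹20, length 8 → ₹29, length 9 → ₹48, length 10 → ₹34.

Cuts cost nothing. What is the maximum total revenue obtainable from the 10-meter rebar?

60

Build v[k] bottom-up: v[k] = max over allowed piece i of (p[i] + v[k−i]).
v[1] = 3
v[2] = 7
v[3] = 19
v[4] = 22  (first piece 1, then v[3]=19)
v[5] = 26  (first piece 2, then v[3]=19)
v[6] = 38  (first piece 3, then v[3]=19)
v[7] = 41  (first piece 1, then v[6]=38)
v[8] = 45  (first piece 2, then v[6]=38)
v[9] = 57  (first piece 3, then v[6]=38)
v[10] = 60  (first piece 1, then v[9]=57)
One optimal cutting: 3 + 3 + 3 + 1 → ₹19 + ₹19 + ₹19 + ₹3 = ₹60.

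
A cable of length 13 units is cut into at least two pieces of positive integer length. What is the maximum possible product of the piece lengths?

Let prod[k] be the best product for length k (with at least one cut). For each first piece i, the rest contributes max(k−i, prod[k−i]).
Small cases: prod[2]=1, prod[3]=2, prod[4]=4, prod[5]=6, prod[6]=9, prod[7]=12.
prod[8] = max(1·12, 2·9, 3·6, …, 6·2, 7·1) = 18
prod[9] = max(1·18, 2·12, 3·9, …, 7·2, 8·1) = 27
prod[10] = max(1·27, 2·18, 3·12, …, 8·2, 9·1) = 36
prod[11] = max(1·36, 2·27, 3·18, …, 9·2, 10·1) = 54
prod[12] = max(1·54, 2·36, 3·27, …, 10·2, 11·1) = 81
prod[13] = max(1·81, 2·54, 3·36, …, 11·2, 12·1) = 108
One optimal split: 3 + 3 + 3 + 2 + 2; product 3·3·3·2·2 = 108.

108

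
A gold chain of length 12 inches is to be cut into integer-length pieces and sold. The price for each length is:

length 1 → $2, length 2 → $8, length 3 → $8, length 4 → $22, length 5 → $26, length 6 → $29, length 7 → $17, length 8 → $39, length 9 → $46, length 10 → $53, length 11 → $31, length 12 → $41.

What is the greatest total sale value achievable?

66

Consider every possible first cut. v[k] is the best of p[i]+v[k−i] over all sellable i≤k.
v[1] = 2
v[2] = max(2+2, 8+0) = 8
v[3] = max(2+8, 8+2, 8+0) = 10
v[4] = max(2+10, 8+8, 8+2, 22+0) = 22
v[5] = max(2+22, 8+10, 8+8, 22+2, 26+0) = 26
v[6] = max(2+26, 8+22, 8+10, 22+8, 26+2, 29+0) = 30
v[7] = max(2+30, 8+26, 8+22, …, 29+2, 17+0) = 34
v[8] = max(2+34, 8+30, 8+26, …, 17+2, 39+0) = 44
v[9] = max(2+44, 8+34, 8+30, …, 39+2, 46+0) = 48
v[10] = max(2+48, 8+44, 8+34, …, 46+2, 53+0) = 53
v[11] = max(2+53, 8+48, 8+44, …, 53+2, 31+0) = 56
v[12] = max(2+56, 8+53, 8+48, …, 31+2, 41+0) = 66
One optimal cutting: 4 + 4 + 4 → $22 + $22 + $22 = $66.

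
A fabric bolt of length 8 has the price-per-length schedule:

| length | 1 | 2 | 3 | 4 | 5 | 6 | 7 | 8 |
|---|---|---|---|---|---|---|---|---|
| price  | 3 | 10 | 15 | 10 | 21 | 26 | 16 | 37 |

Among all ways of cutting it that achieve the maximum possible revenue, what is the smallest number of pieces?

3

Let r[k] be the best obtainable value from length k. For each k, try every first piece i and keep the best of price[i] + r[k−i].
r[1] = 3
r[2] = 10
r[3] = 15
r[4] = 20  (first piece 2, then r[2]=10)
r[5] = 25  (first piece 2, then r[3]=15)
r[6] = 30  (first piece 2, then r[4]=20)
r[7] = 35  (first piece 2, then r[5]=25)
r[8] = 40  (first piece 2, then r[6]=30)
Maximum revenue is $40.
Now minimize piece count subject to staying optimal: for each k, pieces[k] = 1 + min over i with p[i]+r[k−i]=r[k] of pieces[k−i].
pieces[5] = 2
pieces[6] = 2
pieces[7] = 3
pieces[8] = 3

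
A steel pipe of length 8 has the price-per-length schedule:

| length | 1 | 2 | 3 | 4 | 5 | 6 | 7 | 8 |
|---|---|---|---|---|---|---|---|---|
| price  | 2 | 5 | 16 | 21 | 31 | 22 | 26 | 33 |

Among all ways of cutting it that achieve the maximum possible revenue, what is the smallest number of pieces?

2

Consider every possible first cut. r[k] is the best of p[i]+r[k−i] over all sellable i≤k.
r[1] = 2
r[2] = max(2+2, 5+0) = 5
r[3] = max(2+5, 5+2, 16+0) = 16
r[4] = max(2+16, 5+5, 16+2, 21+0) = 21
r[5] = max(2+21, 5+16, 16+5, 21+2, 31+0) = 31
r[6] = max(2+31, 5+21, 16+16, 21+5, 31+2, 22+0) = 33
r[7] = max(2+33, 5+31, 16+21, …, 22+2, 26+0) = 37
r[8] = max(2+37, 5+33, 16+31, …, 26+2, 33+0) = 47
Maximum revenue is $47.
Now minimize piece count subject to staying optimal: for each k, pieces[k] = 1 + min over i with p[i]+r[k−i]=r[k] of pieces[k−i].
pieces[5] = 1
pieces[6] = 2
pieces[7] = 2
pieces[8] = 2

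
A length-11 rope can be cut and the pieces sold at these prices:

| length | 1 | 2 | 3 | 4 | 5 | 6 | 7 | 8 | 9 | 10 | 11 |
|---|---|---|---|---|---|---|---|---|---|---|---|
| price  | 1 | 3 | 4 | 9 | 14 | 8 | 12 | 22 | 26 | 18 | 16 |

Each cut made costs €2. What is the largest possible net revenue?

27

Consider every possible first cut. v[k] is the best of p[i]+v[k−i] over all sellable i≤k, charging 2 whenever i<k.
v[1] = 1
v[2] = max(1+1-2, 3+0) = 3
v[3] = max(1+3-2, 3+1-2, 4+0) = 4
v[4] = max(1+4-2, 3+3-2, 4+1-2, 9+0) = 9
v[5] = max(1+9-2, 3+4-2, 4+3-2, 9+1-2, 14+0) = 14
v[6] = max(1+14-2, 3+9-2, 4+4-2, 9+3-2, 14+1-2, 8+0) = 13
v[7] = max(1+13-2, 3+14-2, 4+9-2, …, 8+1-2, 12+0) = 15
v[8] = max(1+15-2, 3+13-2, 4+14-2, …, 12+1-2, 22+0) = 22
v[9] = max(1+22-2, 3+15-2, 4+13-2, …, 22+1-2, 26+0) = 26
v[10] = max(1+26-2, 3+22-2, 4+15-2, …, 26+1-2, 18+0) = 26
v[11] = max(1+26-2, 3+26-2, 4+22-2, …, 18+1-2, 16+0) = 27
One optimal plan: pieces 9 + 2 (1 cut) → €29 − €2 = €27.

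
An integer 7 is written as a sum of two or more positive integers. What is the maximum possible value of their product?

Fill prod[k] for k=2..7: at each k try every first piece i and multiply by the better of (k−i) uncut or prod[k−i].
prod[2] = 1*max(1,0) = 1*1 = 1
prod[3] = 1*max(2,1) = 1*2 = 2
prod[4] = 2*max(2,1) = 2*2 = 4
prod[5] = 2*max(3,2) = 2*3 = 6
prod[6] = 3*max(3,2) = 3*3 = 9
prod[7] = 2*max(5,6) = 2*6 = 12
One optimal split: 3 + 2 + 2; product 3*2*2 = 12.

12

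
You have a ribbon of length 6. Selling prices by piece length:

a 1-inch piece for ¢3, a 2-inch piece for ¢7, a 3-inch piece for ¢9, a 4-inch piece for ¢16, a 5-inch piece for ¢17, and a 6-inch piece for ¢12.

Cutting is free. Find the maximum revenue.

Let best[k] be the best obtainable value from length k. For each k, try every first piece i and keep the best of price[i] + best[k−i].
best[1] = 3
best[2] = 7
best[3] = 10  (first piece 1, then best[2]=7)
best[4] = 16
best[5] = 19  (first piece 1, then best[4]=16)
best[6] = 23  (first piece 2, then best[4]=16)
One optimal cutting: 4 + 2 → ¢16 + ¢7 = ¢23.

23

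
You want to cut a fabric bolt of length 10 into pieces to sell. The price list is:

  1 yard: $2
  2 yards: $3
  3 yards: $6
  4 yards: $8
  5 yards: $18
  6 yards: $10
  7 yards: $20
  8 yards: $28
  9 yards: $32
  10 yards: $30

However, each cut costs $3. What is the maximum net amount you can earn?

Build v[k] bottom-up: v[k] = max over allowed piece i of (p[i] + v[k−i]) − 3 per cut.
v[1] = 2
v[2] = 3
v[3] = 6
v[4] = 8
v[5] = 18
v[6] = 17  (first piece 1, then v[5]=18)
v[7] = 20
v[8] = 28
v[9] = 32
v[10] = 33  (first piece 5, then v[5]=18)
One optimal plan: pieces 5 + 5 (1 cut) → $36 − $3 = $33.

33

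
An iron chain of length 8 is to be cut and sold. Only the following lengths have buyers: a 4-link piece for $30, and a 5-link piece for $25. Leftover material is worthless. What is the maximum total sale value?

60

Consider every possible first cut. best[k] is the best of p[i]+best[k−i] over all sellable i≤k.
best[1] = 0
best[2] = 0
best[3] = 0
best[4] = 30
best[5] = max(30+0, 25+0) = 30
best[6] = max(30+0, 25+0) = 30
best[7] = max(30+0, 25+0) = 30
best[8] = max(30+30, 25+0) = 60
One optimal cutting: 4 + 4 → $60.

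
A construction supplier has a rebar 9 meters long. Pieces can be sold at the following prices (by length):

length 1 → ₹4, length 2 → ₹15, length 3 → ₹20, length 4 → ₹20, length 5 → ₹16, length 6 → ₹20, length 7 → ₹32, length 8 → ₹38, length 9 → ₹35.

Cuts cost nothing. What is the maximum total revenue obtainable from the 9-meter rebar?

Consider every possible first cut. R[k] is the best of p[i]+R[k−i] over all sellable i≤k.
R[1] = 4
R[2] = max(4+4, 15+0) = 15
R[3] = max(4+15, 15+4, 20+0) = 20
R[4] = max(4+20, 15+15, 20+4, 20+0) = 30
R[5] = max(4+30, 15+20, 20+15, 20+4, 16+0) = 35
R[6] = max(4+35, 15+30, 20+20, 20+15, 16+4, 20+0) = 45
R[7] = max(4+45, 15+35, 20+30, …, 20+4, 32+0) = 50
R[8] = max(4+50, 15+45, 20+35, …, 32+4, 38+0) = 60
R[9] = max(4+60, 15+50, 20+45, …, 38+4, 35+0) = 65
One optimal cutting: 3 + 2 + 2 + 2 → ₹20 + ₹15 + ₹15 + ₹15 = ₹65.

65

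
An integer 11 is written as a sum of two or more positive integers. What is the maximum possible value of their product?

Let f[k] be the best product for length k (with at least one cut). For each first piece i, the rest contributes max(k−i, f[k−i]).
Small cases: f[2]=1, f[3]=2.
f[4] = 2×max(2,1) = 2×2 = 4
f[5] = 2×max(3,2) = 2×3 = 6
f[6] = 3×max(3,2) = 3×3 = 9
f[7] = 2×max(5,6) = 2×6 = 12
f[8] = 2×max(6,9) = 2×9 = 18
f[9] = 3×max(6,9) = 3×9 = 27
f[10] = 2×max(8,18) = 2×18 = 36
f[11] = 2×max(9,27) = 2×27 = 54
One optimal split: 3 + 3 + 3 + 2; product 3×3×3×2 = 54.

54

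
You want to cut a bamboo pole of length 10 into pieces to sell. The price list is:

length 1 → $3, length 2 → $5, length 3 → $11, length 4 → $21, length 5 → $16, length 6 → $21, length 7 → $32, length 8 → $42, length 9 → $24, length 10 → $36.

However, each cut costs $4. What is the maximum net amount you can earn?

43

Let net[k] be the best obtainable value from length k. For each k, try every first piece i and keep the best of price[i] + net[k−i] minus the 4 cut fee when i<k.
net[1] = 3
net[2] = 5
net[3] = 11
net[4] = 21
net[5] = 20  (first piece 1, then net[4]=21)
net[6] = 22  (first piece 2, then net[4]=21)
net[7] = 32
net[8] = 42
net[9] = 41  (first piece 1, then net[8]=42)
net[10] = 43  (first piece 2, then net[8]=42)
One optimal plan: pieces 8 + 2 (1 cut) → $47 − $4 = $43.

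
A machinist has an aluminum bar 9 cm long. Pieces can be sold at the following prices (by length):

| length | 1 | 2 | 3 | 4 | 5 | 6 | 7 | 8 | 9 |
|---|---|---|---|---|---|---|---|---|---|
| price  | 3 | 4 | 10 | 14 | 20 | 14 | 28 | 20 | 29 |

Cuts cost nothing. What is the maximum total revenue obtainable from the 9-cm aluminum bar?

34

Consider every possible first cut. r[k] is the best of p[i]+r[k−i] over all sellable i≤k.
r[1] = 3
r[2] = max(3+3, 4+0) = 6
r[3] = max(3+6, 4+3, 10+0) = 10
r[4] = max(3+10, 4+6, 10+3, 14+0) = 14
r[5] = max(3+14, 4+10, 10+6, 14+3, 20+0) = 20
r[6] = max(3+20, 4+14, 10+10, 14+6, 20+3, 14+0) = 23
r[7] = max(3+23, 4+20, 10+14, …, 14+3, 28+0) = 28
r[8] = max(3+28, 4+23, 10+20, …, 28+3, 20+0) = 31
r[9] = max(3+31, 4+28, 10+23, …, 20+3, 29+0) = 34
One optimal cutting: 7 + 1 + 1 → $28 + $3 + $3 = $34.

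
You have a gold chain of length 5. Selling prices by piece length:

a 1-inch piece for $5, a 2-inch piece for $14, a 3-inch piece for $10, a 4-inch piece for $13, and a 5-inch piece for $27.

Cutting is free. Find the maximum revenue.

33

Let best[k] be the best obtainable value from length k. For each k, try every first piece i and keep the best of price[i] + best[k−i].
best[1] = 5
best[2] = 14
best[3] = 19  (first piece 1, then best[2]=14)
best[4] = 28  (first piece 2, then best[2]=14)
best[5] = 33  (first piece 1, then best[4]=28)
One optimal cutting: 2 + 2 + 1 → $14 + $14 + $5 = $33.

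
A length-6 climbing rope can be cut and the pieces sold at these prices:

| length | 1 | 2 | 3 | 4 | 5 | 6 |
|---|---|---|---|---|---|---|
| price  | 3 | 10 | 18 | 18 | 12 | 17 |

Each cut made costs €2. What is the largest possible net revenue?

34

Build r[k] bottom-up: r[k] = max over allowed piece i of (p[i] + r[k−i]) − 2 per cut.
r[1] = 3
r[2] = max(3+3-2, 10+0) = 10
r[3] = max(3+10-2, 10+3-2, 18+0) = 18
r[4] = max(3+18-2, 10+10-2, 18+3-2, 18+0) = 19
r[5] = max(3+19-2, 10+18-2, 18+10-2, 18+3-2, 12+0) = 26
r[6] = max(3+26-2, 10+19-2, 18+18-2, 18+10-2, 12+3-2, 17+0) = 34
One optimal plan: pieces 3 + 3 (1 cut) → €36 − €2 = €34.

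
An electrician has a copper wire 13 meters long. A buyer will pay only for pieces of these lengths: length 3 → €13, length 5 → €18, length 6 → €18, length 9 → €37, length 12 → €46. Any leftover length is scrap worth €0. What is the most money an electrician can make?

Let r[k] be the best obtainable value from length k. For each k, try every first piece i and keep the best of price[i] + r[k−i].
r[1] = 0
r[2] = 0
r[3] = 13
r[4] = 13
r[5] = 18
r[6] = 26  (first piece 3, then r[3]=13)
r[7] = 26
r[8] = 31  (first piece 3, then r[5]=18)
r[9] = 39  (first piece 3, then r[6]=26)
r[10] = 39
r[11] = 44  (first piece 3, then r[8]=31)
r[12] = 52  (first piece 3, then r[9]=39)
r[13] = 52
One optimal cutting: pieces 3 + 3 + 3 + 3 with 1 meter of scrap → €52.

52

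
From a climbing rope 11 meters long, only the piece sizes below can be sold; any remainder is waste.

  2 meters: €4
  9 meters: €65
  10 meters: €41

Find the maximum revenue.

69

Consider every possible first cut. r[k] is the best of p[i]+r[k−i] over all sellable i≤k.
r[1] = 0
r[2] = 4
r[3] = 4
r[4] = 8  (first piece 2, then r[2]=4)
r[5] = 8
r[6] = 12  (first piece 2, then r[4]=8)
r[7] = 12
r[8] = 16  (first piece 2, then r[6]=12)
r[9] = 65
r[10] = 65
r[11] = 69  (first piece 2, then r[9]=65)
One optimal cutting: 9 + 2 → €69.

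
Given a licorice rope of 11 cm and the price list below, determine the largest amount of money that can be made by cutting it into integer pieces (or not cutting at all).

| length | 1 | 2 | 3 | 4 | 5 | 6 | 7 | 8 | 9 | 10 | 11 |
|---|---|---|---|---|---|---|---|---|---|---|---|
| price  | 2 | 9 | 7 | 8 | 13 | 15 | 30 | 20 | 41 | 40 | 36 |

50

Let v[k] be the best obtainable value from length k. For each k, try every first piece i and keep the best of price[i] + v[k−i].
v[1] = 2
v[2] = max(2+2, 9+0) = 9
v[3] = max(2+9, 9+2, 7+0) = 11
v[4] = max(2+11, 9+9, 7+2, 8+0) = 18
v[5] = max(2+18, 9+11, 7+9, 8+2, 13+0) = 20
v[6] = max(2+20, 9+18, 7+11, 8+9, 13+2, 15+0) = 27
v[7] = max(2+27, 9+20, 7+18, …, 15+2, 30+0) = 30
v[8] = max(2+30, 9+27, 7+20, …, 30+2, 20+0) = 36
v[9] = max(2+36, 9+30, 7+27, …, 20+2, 41+0) = 41
v[10] = max(2+41, 9+36, 7+30, …, 41+2, 40+0) = 45
v[11] = max(2+45, 9+41, 7+36, …, 40+2, 36+0) = 50
One optimal cutting: 9 + 2 → ¢41 + ¢9 = ¢50.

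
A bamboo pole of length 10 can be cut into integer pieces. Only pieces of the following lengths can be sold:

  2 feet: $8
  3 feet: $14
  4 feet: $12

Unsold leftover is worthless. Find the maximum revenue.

Consider every possible first cut. best[k] is the best of p[i]+best[k−i] over all sellable i≤k.
best[1] = 0
best[2] = 8
best[3] = max(8+0, 14+0) = 14
best[4] = max(8+8, 14+0, 12+0) = 16
best[5] = max(8+14, 14+8, 12+0) = 22
best[6] = max(8+16, 14+14, 12+8) = 28
best[7] = max(8+22, 14+16, 12+14) = 30
best[8] = max(8+28, 14+22, 12+16) = 36
best[9] = max(8+30, 14+28, 12+22) = 42
best[10] = max(8+36, 14+30, 12+28) = 44
One optimal cutting: 3 + 3 + 2 + 2 → $44.

44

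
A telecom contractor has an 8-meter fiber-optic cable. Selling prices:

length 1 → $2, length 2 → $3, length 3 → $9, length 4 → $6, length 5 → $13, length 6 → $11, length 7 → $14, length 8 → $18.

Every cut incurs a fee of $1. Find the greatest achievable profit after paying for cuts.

Let r[k] be the best obtainable value from length k. For each k, try every first piece i and keep the best of price[i] + r[k−i] minus the 1 cut fee when i<k.
r[1] = 2
r[2] = 3  (first piece 1, then r[1]=2)
r[3] = 9
r[4] = 10  (first piece 1, then r[3]=9)
r[5] = 13
r[6] = 17  (first piece 3, then r[3]=9)
r[7] = 18  (first piece 1, then r[6]=17)
r[8] = 21  (first piece 3, then r[5]=13)
One optimal plan: pieces 5 + 3 (1 cut) → $22 − $1 = $21.

21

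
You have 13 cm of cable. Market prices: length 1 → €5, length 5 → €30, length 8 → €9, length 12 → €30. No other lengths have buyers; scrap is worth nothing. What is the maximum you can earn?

75

Consider every possible first cut. best[k] is the best of p[i]+best[k−i] over all sellable i≤k.
best[1] = 5
best[2] = 10  (first piece 1, then best[1]=5)
best[3] = 15  (first piece 1, then best[2]=10)
best[4] = 20  (first piece 1, then best[3]=15)
best[5] = 30
best[6] = 35  (first piece 1, then best[5]=30)
best[7] = 40  (first piece 1, then best[6]=35)
best[8] = 45  (first piece 1, then best[7]=40)
best[9] = 50  (first piece 1, then best[8]=45)
best[10] = 60  (first piece 5, then best[5]=30)
best[11] = 65  (first piece 1, then best[10]=60)
best[12] = 70  (first piece 1, then best[11]=65)
best[13] = 75  (first piece 1, then best[12]=70)
One optimal cutting: 5 + 5 + 1 + 1 + 1 → €75.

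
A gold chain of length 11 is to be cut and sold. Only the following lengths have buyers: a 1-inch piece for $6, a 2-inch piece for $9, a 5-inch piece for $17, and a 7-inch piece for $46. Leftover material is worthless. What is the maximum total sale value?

Consider every possible first cut. f[k] is the best of p[i]+f[k−i] over all sellable i≤k.
f[1] = 6
f[2] = max(6+6, 9+0) = 12
f[3] = max(6+12, 9+6) = 18
f[4] = max(6+18, 9+12) = 24
f[5] = max(6+24, 9+18, 17+0) = 30
f[6] = max(6+30, 9+24, 17+6) = 36
f[7] = max(6+36, 9+30, 17+12, 46+0) = 46
f[8] = max(6+46, 9+36, 17+18, 46+6) = 52
f[9] = max(6+52, 9+46, 17+24, 46+12) = 58
f[10] = max(6+58, 9+52, 17+30, 46+18) = 64
f[11] = max(6+64, 9+58, 17+36, 46+24) = 70
One optimal cutting: 7 + 1 + 1 + 1 + 1 → $70.

70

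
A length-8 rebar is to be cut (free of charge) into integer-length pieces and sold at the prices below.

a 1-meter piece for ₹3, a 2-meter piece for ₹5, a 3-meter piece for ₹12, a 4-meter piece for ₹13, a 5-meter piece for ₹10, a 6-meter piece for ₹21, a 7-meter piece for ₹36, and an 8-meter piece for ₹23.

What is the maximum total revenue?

Build R[k] bottom-up: R[k] = max over allowed piece i of (p[i] + R[k−i]).
R[1] = 3
R[2] = 6  (first piece 1, then R[1]=3)
R[3] = 12
R[4] = 15  (first piece 1, then R[3]=12)
R[5] = 18  (first piece 1, then R[4]=15)
R[6] = 24  (first piece 3, then R[3]=12)
R[7] = 36
R[8] = 39  (first piece 1, then R[7]=36)
One optimal cutting: 7 + 1 → ₹36 + ₹3 = ₹39.

39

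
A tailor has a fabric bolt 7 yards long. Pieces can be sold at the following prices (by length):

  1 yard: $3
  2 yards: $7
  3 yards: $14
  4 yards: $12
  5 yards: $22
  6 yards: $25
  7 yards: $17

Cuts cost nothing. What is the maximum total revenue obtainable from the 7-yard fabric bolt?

Let best[k] be the best obtainable value from length k. For each k, try every first piece i and keep the best of price[i] + best[k−i].
best[1] = 3
best[2] = max(3+3, 7+0) = 7
best[3] = max(3+7, 7+3, 14+0) = 14
best[4] = max(3+14, 7+7, 14+3, 12+0) = 17
best[5] = max(3+17, 7+14, 14+7, 12+3, 22+0) = 22
best[6] = max(3+22, 7+17, 14+14, 12+7, 22+3, 25+0) = 28
best[7] = max(3+28, 7+22, 14+17, …, 25+3, 17+0) = 31
One optimal cutting: 3 + 3 + 1 → $14 + $14 + $3 = $31.

31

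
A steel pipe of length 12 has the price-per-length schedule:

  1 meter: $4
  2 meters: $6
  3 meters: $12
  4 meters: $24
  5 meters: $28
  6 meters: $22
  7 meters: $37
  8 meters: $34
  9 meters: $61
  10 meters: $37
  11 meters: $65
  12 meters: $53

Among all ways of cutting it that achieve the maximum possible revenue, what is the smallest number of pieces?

Consider every possible first cut. r[k] is the best of p[i]+r[k−i] over all sellable i≤k.
r[1] = 4
r[2] = 8  (first piece 1, then r[1]=4)
r[3] = 12  (first piece 1, then r[2]=8)
r[4] = 24
r[5] = 28  (first piece 1, then r[4]=24)
r[6] = 32  (first piece 1, then r[5]=28)
r[7] = 37
r[8] = 48  (first piece 4, then r[4]=24)
r[9] = 61
r[10] = 65  (first piece 1, then r[9]=61)
r[11] = 69  (first piece 1, then r[10]=65)
r[12] = 73  (first piece 1, then r[11]=69)
Maximum revenue is $73.
Now minimize piece count subject to staying optimal: for each k, pieces[k] = 1 + min over i with p[i]+r[k−i]=r[k] of pieces[k−i].
pieces[9] = 1
pieces[10] = 2
pieces[11] = 3
pieces[12] = 2

2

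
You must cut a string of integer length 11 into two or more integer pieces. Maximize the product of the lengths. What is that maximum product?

54

Let P[k] be the best product for length k (with at least one cut). For each first piece i, the rest contributes max(k−i, P[k−i]).
Small cases: P[2]=1, P[3]=2, P[4]=4.
P[5] = 2*max(3,2) = 2*3 = 6
P[6] = 3*max(3,2) = 3*3 = 9
P[7] = 2*max(5,6) = 2*6 = 12
P[8] = 2*max(6,9) = 2*9 = 18
P[9] = 3*max(6,9) = 3*9 = 27
P[10] = 2*max(8,18) = 2*18 = 36
P[11] = 2*max(9,27) = 2*27 = 54
One optimal split: 3 + 3 + 3 + 2; product 3*3*3*2 = 54.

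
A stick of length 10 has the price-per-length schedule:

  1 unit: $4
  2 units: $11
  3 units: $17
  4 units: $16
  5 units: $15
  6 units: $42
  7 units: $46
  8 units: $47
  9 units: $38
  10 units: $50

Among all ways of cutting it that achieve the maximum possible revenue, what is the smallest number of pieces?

Consider every possible first cut. r[k] is the best of p[i]+r[k−i] over all sellable i≤k.
r[1] = 4
r[2] = max(4+4, 11+0) = 11
r[3] = max(4+11, 11+4, 17+0) = 17
r[4] = max(4+17, 11+11, 17+4, 16+0) = 22
r[5] = max(4+22, 11+17, 17+11, 16+4, 15+0) = 28
r[6] = max(4+28, 11+22, 17+17, 16+11, 15+4, 42+0) = 42
r[7] = max(4+42, 11+28, 17+22, …, 42+4, 46+0) = 46
r[8] = max(4+46, 11+42, 17+28, …, 46+4, 47+0) = 53
r[9] = max(4+53, 11+46, 17+42, …, 47+4, 38+0) = 59
r[10] = max(4+59, 11+53, 17+46, …, 38+4, 50+0) = 64
Maximum revenue is $64.
Now minimize piece count subject to staying optimal: for each k, pieces[k] = 1 + min over i with p[i]+r[k−i]=r[k] of pieces[k−i].
pieces[7] = 1
pieces[8] = 2
pieces[9] = 2
pieces[10] = 3

3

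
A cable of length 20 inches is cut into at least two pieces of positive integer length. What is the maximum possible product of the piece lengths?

1458

Fill g[k] for k=2..20: at each k try every first piece i and multiply by the better of (k−i) uncut or g[k−i].
Small cases: g[2]=1, g[3]=2, g[4]=4, g[5]=6, g[6]=9, g[7]=12, g[8]=18, g[9]=27, g[10]=36, g[11]=54, g[12]=81.
g[13] = max(1×81, 2×54, 3×36, …, 11×2, 12×1) = 108
g[14] = max(1×108, 2×81, 3×54, …, 12×2, 13×1) = 162
g[15] = max(1×162, 2×108, 3×81, …, 13×2, 14×1) = 243
g[16] = max(1×243, 2×162, 3×108, …, 14×2, 15×1) = 324
g[17] = max(1×324, 2×243, 3×162, …, 15×2, 16×1) = 486
g[18] = max(1×486, 2×324, 3×243, …, 16×2, 17×1) = 729
g[19] = max(1×729, 2×486, 3×324, …, 17×2, 18×1) = 972
g[20] = max(1×972, 2×729, 3×486, …, 18×2, 19×1) = 1458
One optimal split: 3 + 3 + 3 + 3 + 3 + 3 + 2; product 3×3×3×3×3×3×2 = 1458.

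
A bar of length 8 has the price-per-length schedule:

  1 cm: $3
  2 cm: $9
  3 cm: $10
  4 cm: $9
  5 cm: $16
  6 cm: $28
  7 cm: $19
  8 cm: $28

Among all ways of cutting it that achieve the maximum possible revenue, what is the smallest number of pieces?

2

Consider every possible first cut. r[k] is the best of p[i]+r[k−i] over all sellable i≤k.
r[1] = 3
r[2] = 9
r[3] = 12  (first piece 1, then r[2]=9)
r[4] = 18  (first piece 2, then r[2]=9)
r[5] = 21  (first piece 1, then r[4]=18)
r[6] = 28
r[7] = 31  (first piece 1, then r[6]=28)
r[8] = 37  (first piece 2, then r[6]=28)
Maximum revenue is $37.
Now minimize piece count subject to staying optimal: for each k, pieces[k] = 1 + min over i with p[i]+r[k−i]=r[k] of pieces[k−i].
pieces[5] = 3
pieces[6] = 1
pieces[7] = 2
pieces[8] = 2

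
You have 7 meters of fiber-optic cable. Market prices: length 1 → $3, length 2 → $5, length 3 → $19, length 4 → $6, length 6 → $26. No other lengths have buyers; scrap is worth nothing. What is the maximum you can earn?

Build r[k] bottom-up: r[k] = max over allowed piece i of (p[i] + r[k−i]).
r[1] = 3
r[2] = max(3+3, 5+0) = 6
r[3] = max(3+6, 5+3, 19+0) = 19
r[4] = max(3+19, 5+6, 19+3, 6+0) = 22
r[5] = max(3+22, 5+19, 19+6, 6+3) = 25
r[6] = max(3+25, 5+22, 19+19, 6+6, 26+0) = 38
r[7] = max(3+38, 5+25, 19+22, 6+19, 26+3) = 41
One optimal cutting: 3 + 3 + 1 → $41.

41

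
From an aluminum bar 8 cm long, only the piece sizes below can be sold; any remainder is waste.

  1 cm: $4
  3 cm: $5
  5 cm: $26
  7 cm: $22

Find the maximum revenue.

Build best[k] bottom-up: best[k] = max over allowed piece i of (p[i] + best[k−i]).
best[1] = 4
best[2] = 8  (first piece 1, then best[1]=4)
best[3] = max(4+8, 5+0) = 12
best[4] = max(4+12, 5+4) = 16
best[5] = max(4+16, 5+8, 26+0) = 26
best[6] = max(4+26, 5+12, 26+4) = 30
best[7] = max(4+30, 5+16, 26+8, 22+0) = 34
best[8] = max(4+34, 5+26, 26+12, 22+4) = 38
One optimal cutting: 5 + 1 + 1 + 1 → $38.

38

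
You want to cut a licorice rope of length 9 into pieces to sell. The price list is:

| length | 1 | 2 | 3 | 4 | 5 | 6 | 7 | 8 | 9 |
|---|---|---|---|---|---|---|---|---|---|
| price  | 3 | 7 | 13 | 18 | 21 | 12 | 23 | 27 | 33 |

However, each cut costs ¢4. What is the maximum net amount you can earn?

Consider every possible first cut. r[k] is the best of p[i]+r[k−i] over all sellable i≤k, charging 4 whenever i<k.
r[1] = 3
r[2] = max(3+3-4, 7+0) = 7
r[3] = max(3+7-4, 7+3-4, 13+0) = 13
r[4] = max(3+13-4, 7+7-4, 13+3-4, 18+0) = 18
r[5] = max(3+18-4, 7+13-4, 13+7-4, 18+3-4, 21+0) = 21
r[6] = max(3+21-4, 7+18-4, 13+13-4, 18+7-4, 21+3-4, 12+0) = 22
r[7] = max(3+22-4, 7+21-4, 13+18-4, …, 12+3-4, 23+0) = 27
r[8] = max(3+27-4, 7+22-4, 13+21-4, …, 23+3-4, 27+0) = 32
r[9] = max(3+32-4, 7+27-4, 13+22-4, …, 27+3-4, 33+0) = 35
One optimal plan: pieces 5 + 4 (1 cut) → ¢39 − ¢4 = ¢35.

35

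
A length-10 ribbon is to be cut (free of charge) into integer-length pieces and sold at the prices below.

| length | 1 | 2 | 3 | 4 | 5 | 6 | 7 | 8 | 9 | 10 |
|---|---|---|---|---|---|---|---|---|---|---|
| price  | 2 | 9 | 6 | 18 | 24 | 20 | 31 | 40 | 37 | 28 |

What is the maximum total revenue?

49

Consider every possible first cut. v[k] is the best of p[i]+v[k−i] over all sellable i≤k.
v[1] = 2
v[2] = max(2+2, 9+0) = 9
v[3] = max(2+9, 9+2, 6+0) = 11
v[4] = max(2+11, 9+9, 6+2, 18+0) = 18
v[5] = max(2+18, 9+11, 6+9, 18+2, 24+0) = 24
v[6] = max(2+24, 9+18, 6+11, 18+9, 24+2, 20+0) = 27
v[7] = max(2+27, 9+24, 6+18, …, 20+2, 31+0) = 33
v[8] = max(2+33, 9+27, 6+24, …, 31+2, 40+0) = 40
v[9] = max(2+40, 9+33, 6+27, …, 40+2, 37+0) = 42
v[10] = max(2+42, 9+40, 6+33, …, 37+2, 28+0) = 49
One optimal cutting: 8 + 2 → ¢40 + ¢9 = ¢49.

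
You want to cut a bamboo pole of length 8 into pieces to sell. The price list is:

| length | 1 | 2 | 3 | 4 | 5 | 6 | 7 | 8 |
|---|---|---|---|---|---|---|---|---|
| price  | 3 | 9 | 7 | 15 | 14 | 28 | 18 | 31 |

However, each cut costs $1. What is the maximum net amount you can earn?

Build r[k] bottom-up: r[k] = max over allowed piece i of (p[i] + r[k−i]) − 1 per cut.
r[1] = 3
r[2] = max(3+3-1, 9+0) = 9
r[3] = max(3+9-1, 9+3-1, 7+0) = 11
r[4] = max(3+11-1, 9+9-1, 7+3-1, 15+0) = 17
r[5] = max(3+17-1, 9+11-1, 7+9-1, 15+3-1, 14+0) = 19
r[6] = max(3+19-1, 9+17-1, 7+11-1, 15+9-1, 14+3-1, 28+0) = 28
r[7] = max(3+28-1, 9+19-1, 7+17-1, …, 28+3-1, 18+0) = 30
r[8] = max(3+30-1, 9+28-1, 7+19-1, …, 18+3-1, 31+0) = 36
One optimal plan: pieces 6 + 2 (1 cut) → $37 − $1 = $36.

36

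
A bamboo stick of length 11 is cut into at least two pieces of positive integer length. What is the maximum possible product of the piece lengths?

54

Define prod[k] = max over 1≤i<k of i · max(k−i, prod[k−i]); the inner max lets the remainder stay uncut if that's better.
Small cases: prod[2]=1, prod[3]=2.
prod[4] = max(1×3, 2×2, 3×1) = 4
prod[5] = max(1×4, 2×3, 3×2, 4×1) = 6
prod[6] = max(1×6, 2×4, 3×3, 4×2, 5×1) = 9
prod[7] = max(1×9, 2×6, 3×4, 4×3, 5×2, 6×1) = 12
prod[8] = max(1×12, 2×9, 3×6, …, 6×2, 7×1) = 18
prod[9] = max(1×18, 2×12, 3×9, …, 7×2, 8×1) = 27
prod[10] = max(1×27, 2×18, 3×12, …, 8×2, 9×1) = 36
prod[11] = max(1×36, 2×27, 3×18, …, 9×2, 10×1) = 54
One optimal split: 3 + 3 + 3 + 2; product 3×3×3×2 = 54.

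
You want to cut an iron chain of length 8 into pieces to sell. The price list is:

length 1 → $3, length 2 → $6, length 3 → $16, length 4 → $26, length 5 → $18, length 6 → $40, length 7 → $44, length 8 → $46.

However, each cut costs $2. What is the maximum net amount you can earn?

Build v[k] bottom-up: v[k] = max over allowed piece i of (p[i] + v[k−i]) − 2 per cut.
v[1] = 3
v[2] = 6
v[3] = 16
v[4] = 26
v[5] = 27  (first piece 1, then v[4]=26)
v[6] = 40
v[7] = 44
v[8] = 50  (first piece 4, then v[4]=26)
One optimal plan: pieces 4 + 4 (1 cut) → $52 − $2 = $50.

50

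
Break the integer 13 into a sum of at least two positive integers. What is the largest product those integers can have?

Define f[k] = max over 1≤i<k of i · max(k−i, f[k−i]); the inner max lets the remainder stay uncut if that's better.
f[2] = 1·max(1,0) = 1·1 = 1
f[3] = 1·max(2,1) = 1·2 = 2
f[4] = 2·max(2,1) = 2·2 = 4
f[5] = 2·max(3,2) = 2·3 = 6
f[6] = 3·max(3,2) = 3·3 = 9
f[7] = 2·max(5,6) = 2·6 = 12
f[8] = 2·max(6,9) = 2·9 = 18
f[9] = 3·max(6,9) = 3·9 = 27
f[10] = 2·max(8,18) = 2·18 = 36
f[11] = 2·max(9,27) = 2·27 = 54
f[12] = 3·max(9,27) = 3·27 = 81
f[13] = 2·max(11,54) = 2·54 = 108
One optimal split: 3 + 3 + 3 + 2 + 2; product 3·3·3·2·2 = 108.

108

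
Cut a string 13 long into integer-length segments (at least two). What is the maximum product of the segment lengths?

108

Fill prod[k] for k=2..13: at each k try every first piece i and multiply by the better of (k−i) uncut or prod[k−i].
Small cases: prod[2]=1, prod[3]=2, prod[4]=4, prod[5]=6, prod[6]=9, prod[7]=12, prod[8]=18.
prod[9] = 3*max(6,9) = 3*9 = 27
prod[10] = 2*max(8,18) = 2*18 = 36
prod[11] = 2*max(9,27) = 2*27 = 54
prod[12] = 3*max(9,27) = 3*27 = 81
prod[13] = 2*max(11,54) = 2*54 = 108
One optimal split: 3 + 3 + 3 + 2 + 2; product 3*3*3*2*2 = 108.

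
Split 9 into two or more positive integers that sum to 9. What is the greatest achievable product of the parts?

27

Let prod[k] be the best product for length k (with at least one cut). For each first piece i, the rest contributes max(k−i, prod[k−i]).
prod[2] = 1*max(1,0) = 1*1 = 1
prod[3] = 1*max(2,1) = 1*2 = 2
prod[4] = 2*max(2,1) = 2*2 = 4
prod[5] = 2*max(3,2) = 2*3 = 6
prod[6] = 3*max(3,2) = 3*3 = 9
prod[7] = 2*max(5,6) = 2*6 = 12
prod[8] = 2*max(6,9) = 2*9 = 18
prod[9] = 3*max(6,9) = 3*9 = 27
One optimal split: 3 + 3 + 3; product 3*3*3 = 27.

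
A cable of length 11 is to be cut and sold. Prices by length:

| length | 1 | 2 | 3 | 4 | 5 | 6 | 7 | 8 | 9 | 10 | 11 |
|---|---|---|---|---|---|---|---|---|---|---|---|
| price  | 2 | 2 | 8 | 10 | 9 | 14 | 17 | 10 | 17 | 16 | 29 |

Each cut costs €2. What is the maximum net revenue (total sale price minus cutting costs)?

29

Build r[k] bottom-up: r[k] = max over allowed piece i of (p[i] + r[k−i]) − 2 per cut.
r[1] = 2
r[2] = 2  (first piece 1, then r[1]=2)
r[3] = 8
r[4] = 10
r[5] = 10  (first piece 1, then r[4]=10)
r[6] = 14  (first piece 3, then r[3]=8)
r[7] = 17
r[8] = 18  (first piece 4, then r[4]=10)
r[9] = 20  (first piece 3, then r[6]=14)
r[10] = 23  (first piece 3, then r[7]=17)
r[11] = 29
Best is to make no cuts and sell whole for €29.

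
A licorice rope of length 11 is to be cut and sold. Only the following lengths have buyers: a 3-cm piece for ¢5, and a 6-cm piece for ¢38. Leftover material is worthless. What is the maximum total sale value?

Let best[k] be the best obtainable value from length k. For each k, try every first piece i and keep the best of price[i] + best[k−i].
best[1] = 0
best[2] = 0
best[3] = 5
best[4] = 5
best[5] = 5
best[6] = max(5+5, 38+0) = 38
best[7] = max(5+5, 38+0) = 38
best[8] = max(5+5, 38+0) = 38
best[9] = max(5+38, 38+5) = 43
best[10] = max(5+38, 38+5) = 43
best[11] = max(5+38, 38+5) = 43
One optimal cutting: pieces 6 + 3 with 2 cm of scrap → ¢43.

43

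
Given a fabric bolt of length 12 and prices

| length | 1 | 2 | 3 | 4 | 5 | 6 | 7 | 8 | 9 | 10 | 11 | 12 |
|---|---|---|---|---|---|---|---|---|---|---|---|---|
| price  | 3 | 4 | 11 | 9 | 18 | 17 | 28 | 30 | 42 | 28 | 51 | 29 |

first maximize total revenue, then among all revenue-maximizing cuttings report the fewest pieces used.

2

Consider every possible first cut. r[k] is the best of p[i]+r[k−i] over all sellable i≤k.
r[1] = 3
r[2] = max(3+3, 4+0) = 6
r[3] = max(3+6, 4+3, 11+0) = 11
r[4] = max(3+11, 4+6, 11+3, 9+0) = 14
r[5] = max(3+14, 4+11, 11+6, 9+3, 18+0) = 18
r[6] = max(3+18, 4+14, 11+11, 9+6, 18+3, 17+0) = 22
r[7] = max(3+22, 4+18, 11+14, …, 17+3, 28+0) = 28
r[8] = max(3+28, 4+22, 11+18, …, 28+3, 30+0) = 31
r[9] = max(3+31, 4+28, 11+22, …, 30+3, 42+0) = 42
r[10] = max(3+42, 4+31, 11+28, …, 42+3, 28+0) = 45
r[11] = max(3+45, 4+42, 11+31, …, 28+3, 51+0) = 51
r[12] = max(3+51, 4+45, 11+42, …, 51+3, 29+0) = 54
Maximum revenue is $54.
Now minimize piece count subject to staying optimal: for each k, pieces[k] = 1 + min over i with p[i]+r[k−i]=r[k] of pieces[k−i].
pieces[9] = 1
pieces[10] = 2
pieces[11] = 1
pieces[12] = 2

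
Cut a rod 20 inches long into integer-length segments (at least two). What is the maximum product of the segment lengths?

Let f[k] be the best product for length k (with at least one cut). For each first piece i, the rest contributes max(k−i, f[k−i]).
Small cases: f[2]=1, f[3]=2, f[4]=4, f[5]=6, f[6]=9, f[7]=12, f[8]=18, f[9]=27, f[10]=36, f[11]=54, f[12]=81, f[13]=108.
f[14] = 2×max(12,81) = 2×81 = 162
f[15] = 3×max(12,81) = 3×81 = 243
f[16] = 2×max(14,162) = 2×162 = 324
f[17] = 2×max(15,243) = 2×243 = 486
f[18] = 3×max(15,243) = 3×243 = 729
f[19] = 2×max(17,486) = 2×486 = 972
f[20] = 2×max(18,729) = 2×729 = 1458
One optimal split: 3 + 3 + 3 + 3 + 3 + 3 + 2; product 3×3×3×3×3×3×2 = 1458.

1458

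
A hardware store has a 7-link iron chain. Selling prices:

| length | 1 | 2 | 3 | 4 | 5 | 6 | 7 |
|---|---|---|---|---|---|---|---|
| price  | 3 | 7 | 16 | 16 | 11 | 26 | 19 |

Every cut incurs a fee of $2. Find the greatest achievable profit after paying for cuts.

Consider every possible first cut. v[k] is the best of p[i]+v[k−i] over all sellable i≤k, charging 2 whenever i<k.
v[1] = 3
v[2] = 7
v[3] = 16
v[4] = 17  (first piece 1, then v[3]=16)
v[5] = 21  (first piece 2, then v[3]=16)
v[6] = 30  (first piece 3, then v[3]=16)
v[7] = 31  (first piece 1, then v[6]=30)
One optimal plan: pieces 3 + 3 + 1 (2 cuts) → $35 − $4 = $31.

31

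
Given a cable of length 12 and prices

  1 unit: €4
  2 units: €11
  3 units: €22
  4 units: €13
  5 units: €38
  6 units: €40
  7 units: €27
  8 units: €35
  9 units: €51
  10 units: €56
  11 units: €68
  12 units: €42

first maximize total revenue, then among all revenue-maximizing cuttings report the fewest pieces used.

4

Let r[k] be the best obtainable value from length k. For each k, try every first piece i and keep the best of price[i] + r[k−i].
r[1] = 4
r[2] = 11
r[3] = 22
r[4] = 26  (first piece 1, then r[3]=22)
r[5] = 38
r[6] = 44  (first piece 3, then r[3]=22)
r[7] = 49  (first piece 2, then r[5]=38)
r[8] = 60  (first piece 3, then r[5]=38)
r[9] = 66  (first piece 3, then r[6]=44)
r[10] = 76  (first piece 5, then r[5]=38)
r[11] = 82  (first piece 3, then r[8]=60)
r[12] = 88  (first piece 3, then r[9]=66)
Maximum revenue is €88.
Now minimize piece count subject to staying optimal: for each k, pieces[k] = 1 + min over i with p[i]+r[k−i]=r[k] of pieces[k−i].
pieces[9] = 3
pieces[10] = 2
pieces[11] = 3
pieces[12] = 4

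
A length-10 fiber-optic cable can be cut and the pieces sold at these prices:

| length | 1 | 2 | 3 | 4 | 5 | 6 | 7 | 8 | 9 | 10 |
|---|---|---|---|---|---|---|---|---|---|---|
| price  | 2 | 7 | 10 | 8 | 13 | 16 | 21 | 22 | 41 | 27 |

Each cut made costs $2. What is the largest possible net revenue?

41

Let r[k] be the best obtainable value from length k. For each k, try every first piece i and keep the best of price[i] + r[k−i] minus the 2 cut fee when i<k.
r[1] = 2
r[2] = 7
r[3] = 10
r[4] = 12  (first piece 2, then r[2]=7)
r[5] = 15  (first piece 2, then r[3]=10)
r[6] = 18  (first piece 3, then r[3]=10)
r[7] = 21
r[8] = 23  (first piece 2, then r[6]=18)
r[9] = 41
r[10] = 41  (first piece 1, then r[9]=41)
One optimal plan: pieces 9 + 1 (1 cut) → $43 − $2 = $41.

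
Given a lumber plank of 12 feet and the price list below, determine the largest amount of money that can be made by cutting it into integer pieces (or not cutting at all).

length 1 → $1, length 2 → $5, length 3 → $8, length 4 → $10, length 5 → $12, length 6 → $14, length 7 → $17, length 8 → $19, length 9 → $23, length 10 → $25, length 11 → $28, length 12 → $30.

Let r[k] be the best obtainable value from length k. For each k, try every first piece i and keep the best of price[i] + r[k−i].
r[1] = 1
r[2] = max(1+1, 5+0) = 5
r[3] = max(1+5, 5+1, 8+0) = 8
r[4] = max(1+8, 5+5, 8+1, 10+0) = 10
r[5] = max(1+10, 5+8, 8+5, 10+1, 12+0) = 13
r[6] = max(1+13, 5+10, 8+8, 10+5, 12+1, 14+0) = 16
r[7] = max(1+16, 5+13, 8+10, …, 14+1, 17+0) = 18
r[8] = max(1+18, 5+16, 8+13, …, 17+1, 19+0) = 21
r[9] = max(1+21, 5+18, 8+16, …, 19+1, 23+0) = 24
r[10] = max(1+24, 5+21, 8+18, …, 23+1, 25+0) = 26
r[11] = max(1+26, 5+24, 8+21, …, 25+1, 28+0) = 29
r[12] = max(1+29, 5+26, 8+24, …, 28+1, 30+0) = 32
One optimal cutting: 3 + 3 + 3 + 3 → $8 + $8 + $8 + $8 = $32.

32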